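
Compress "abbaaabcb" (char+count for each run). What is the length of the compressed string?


Input: abbaaabcb
Runs:
  'a' x 1 => "a1"
  'b' x 2 => "b2"
  'a' x 3 => "a3"
  'b' x 1 => "b1"
  'c' x 1 => "c1"
  'b' x 1 => "b1"
Compressed: "a1b2a3b1c1b1"
Compressed length: 12

12


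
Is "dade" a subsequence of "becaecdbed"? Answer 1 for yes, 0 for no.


Check if "dade" is a subsequence of "becaecdbed"
Greedy scan:
  Position 0 ('b'): no match needed
  Position 1 ('e'): no match needed
  Position 2 ('c'): no match needed
  Position 3 ('a'): no match needed
  Position 4 ('e'): no match needed
  Position 5 ('c'): no match needed
  Position 6 ('d'): matches sub[0] = 'd'
  Position 7 ('b'): no match needed
  Position 8 ('e'): no match needed
  Position 9 ('d'): no match needed
Only matched 1/4 characters => not a subsequence

0


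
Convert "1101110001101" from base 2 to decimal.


Input: "1101110001101" in base 2
Positional expansion:
  Digit '1' (value 1) x 2^12 = 4096
  Digit '1' (value 1) x 2^11 = 2048
  Digit '0' (value 0) x 2^10 = 0
  Digit '1' (value 1) x 2^9 = 512
  Digit '1' (value 1) x 2^8 = 256
  Digit '1' (value 1) x 2^7 = 128
  Digit '0' (value 0) x 2^6 = 0
  Digit '0' (value 0) x 2^5 = 0
  Digit '0' (value 0) x 2^4 = 0
  Digit '1' (value 1) x 2^3 = 8
  Digit '1' (value 1) x 2^2 = 4
  Digit '0' (value 0) x 2^1 = 0
  Digit '1' (value 1) x 2^0 = 1
Sum = 7053

7053


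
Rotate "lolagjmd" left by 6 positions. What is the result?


Input: "lolagjmd", rotate left by 6
First 6 characters: "lolagj"
Remaining characters: "md"
Concatenate remaining + first: "md" + "lolagj" = "mdlolagj"

mdlolagj


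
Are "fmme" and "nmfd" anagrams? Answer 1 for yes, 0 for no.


Strings: "fmme", "nmfd"
Sorted first:  efmm
Sorted second: dfmn
Differ at position 0: 'e' vs 'd' => not anagrams

0


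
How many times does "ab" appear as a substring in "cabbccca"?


Searching for "ab" in "cabbccca"
Scanning each position:
  Position 0: "ca" => no
  Position 1: "ab" => MATCH
  Position 2: "bb" => no
  Position 3: "bc" => no
  Position 4: "cc" => no
  Position 5: "cc" => no
  Position 6: "ca" => no
Total occurrences: 1

1


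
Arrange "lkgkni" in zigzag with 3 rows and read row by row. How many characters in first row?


Zigzag "lkgkni" into 3 rows:
Placing characters:
  'l' => row 0
  'k' => row 1
  'g' => row 2
  'k' => row 1
  'n' => row 0
  'i' => row 1
Rows:
  Row 0: "ln"
  Row 1: "kki"
  Row 2: "g"
First row length: 2

2


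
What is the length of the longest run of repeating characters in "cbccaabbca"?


Input: "cbccaabbca"
Scanning for longest run:
  Position 1 ('b'): new char, reset run to 1
  Position 2 ('c'): new char, reset run to 1
  Position 3 ('c'): continues run of 'c', length=2
  Position 4 ('a'): new char, reset run to 1
  Position 5 ('a'): continues run of 'a', length=2
  Position 6 ('b'): new char, reset run to 1
  Position 7 ('b'): continues run of 'b', length=2
  Position 8 ('c'): new char, reset run to 1
  Position 9 ('a'): new char, reset run to 1
Longest run: 'c' with length 2

2


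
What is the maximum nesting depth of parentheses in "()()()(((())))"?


Input: "()()()(((())))"
Tracking depth:
  Position 0 '(': depth becomes 1
  Position 1 ')': depth becomes 0
  Position 2 '(': depth becomes 1
  Position 3 ')': depth becomes 0
  Position 4 '(': depth becomes 1
  Position 5 ')': depth becomes 0
  Position 6 '(': depth becomes 1
  Position 7 '(': depth becomes 2
  Position 8 '(': depth becomes 3
  Position 9 '(': depth becomes 4
  Position 10 ')': depth becomes 3
  Position 11 ')': depth becomes 2
  Position 12 ')': depth becomes 1
  Position 13 ')': depth becomes 0
Maximum depth reached: 4

4


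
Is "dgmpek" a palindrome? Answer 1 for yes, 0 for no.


Input: dgmpek
Reversed: kepmgd
  Compare pos 0 ('d') with pos 5 ('k'): MISMATCH
  Compare pos 1 ('g') with pos 4 ('e'): MISMATCH
  Compare pos 2 ('m') with pos 3 ('p'): MISMATCH
Result: not a palindrome

0


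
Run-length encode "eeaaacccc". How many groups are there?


Input: eeaaacccc
Scanning for consecutive runs:
  Group 1: 'e' x 2 (positions 0-1)
  Group 2: 'a' x 3 (positions 2-4)
  Group 3: 'c' x 4 (positions 5-8)
Total groups: 3

3


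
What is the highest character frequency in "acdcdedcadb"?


Input: acdcdedcadb
Character counts:
  'a': 2
  'b': 1
  'c': 3
  'd': 4
  'e': 1
Maximum frequency: 4

4


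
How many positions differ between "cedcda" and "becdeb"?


Comparing "cedcda" and "becdeb" position by position:
  Position 0: 'c' vs 'b' => DIFFER
  Position 1: 'e' vs 'e' => same
  Position 2: 'd' vs 'c' => DIFFER
  Position 3: 'c' vs 'd' => DIFFER
  Position 4: 'd' vs 'e' => DIFFER
  Position 5: 'a' vs 'b' => DIFFER
Positions that differ: 5

5


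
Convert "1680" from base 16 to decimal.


Input: "1680" in base 16
Positional expansion:
  Digit '1' (value 1) x 16^3 = 4096
  Digit '6' (value 6) x 16^2 = 1536
  Digit '8' (value 8) x 16^1 = 128
  Digit '0' (value 0) x 16^0 = 0
Sum = 5760

5760


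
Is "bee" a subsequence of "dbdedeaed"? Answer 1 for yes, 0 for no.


Check if "bee" is a subsequence of "dbdedeaed"
Greedy scan:
  Position 0 ('d'): no match needed
  Position 1 ('b'): matches sub[0] = 'b'
  Position 2 ('d'): no match needed
  Position 3 ('e'): matches sub[1] = 'e'
  Position 4 ('d'): no match needed
  Position 5 ('e'): matches sub[2] = 'e'
  Position 6 ('a'): no match needed
  Position 7 ('e'): no match needed
  Position 8 ('d'): no match needed
All 3 characters matched => is a subsequence

1


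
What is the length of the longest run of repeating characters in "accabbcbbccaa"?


Input: "accabbcbbccaa"
Scanning for longest run:
  Position 1 ('c'): new char, reset run to 1
  Position 2 ('c'): continues run of 'c', length=2
  Position 3 ('a'): new char, reset run to 1
  Position 4 ('b'): new char, reset run to 1
  Position 5 ('b'): continues run of 'b', length=2
  Position 6 ('c'): new char, reset run to 1
  Position 7 ('b'): new char, reset run to 1
  Position 8 ('b'): continues run of 'b', length=2
  Position 9 ('c'): new char, reset run to 1
  Position 10 ('c'): continues run of 'c', length=2
  Position 11 ('a'): new char, reset run to 1
  Position 12 ('a'): continues run of 'a', length=2
Longest run: 'c' with length 2

2


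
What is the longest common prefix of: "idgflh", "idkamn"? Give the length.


Words: idgflh, idkamn
  Position 0: all 'i' => match
  Position 1: all 'd' => match
  Position 2: ('g', 'k') => mismatch, stop
LCP = "id" (length 2)

2


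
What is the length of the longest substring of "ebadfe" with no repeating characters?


Input: "ebadfe"
Sliding window (track last position of each char):
  Position 0 ('e'): window [0,0] length 1 -- new best
  Position 1 ('b'): window [0,1] length 2 -- new best
  Position 2 ('a'): window [0,2] length 3 -- new best
  Position 3 ('d'): window [0,3] length 4 -- new best
  Position 4 ('f'): window [0,4] length 5 -- new best
  Position 5 ('e'): repeat (last at 0), move window start to 1
  Position 5 ('e'): window [1,5] length 5
Longest substring with no repeats: "ebadf" with length 5

5


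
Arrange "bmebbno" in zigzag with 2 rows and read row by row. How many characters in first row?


Zigzag "bmebbno" into 2 rows:
Placing characters:
  'b' => row 0
  'm' => row 1
  'e' => row 0
  'b' => row 1
  'b' => row 0
  'n' => row 1
  'o' => row 0
Rows:
  Row 0: "bebo"
  Row 1: "mbn"
First row length: 4

4


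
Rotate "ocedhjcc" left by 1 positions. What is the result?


Input: "ocedhjcc", rotate left by 1
First 1 characters: "o"
Remaining characters: "cedhjcc"
Concatenate remaining + first: "cedhjcc" + "o" = "cedhjcco"

cedhjcco


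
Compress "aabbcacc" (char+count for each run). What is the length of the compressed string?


Input: aabbcacc
Runs:
  'a' x 2 => "a2"
  'b' x 2 => "b2"
  'c' x 1 => "c1"
  'a' x 1 => "a1"
  'c' x 2 => "c2"
Compressed: "a2b2c1a1c2"
Compressed length: 10

10


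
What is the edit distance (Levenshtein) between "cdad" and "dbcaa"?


Computing edit distance: "cdad" -> "dbcaa"
DP table:
           d    b    c    a    a
      0    1    2    3    4    5
  c   1    1    2    2    3    4
  d   2    1    2    3    3    4
  a   3    2    2    3    3    3
  d   4    3    3    3    4    4
Edit distance = dp[4][5] = 4

4


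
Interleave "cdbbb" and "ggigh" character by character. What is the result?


Interleaving "cdbbb" and "ggigh":
  Position 0: 'c' from first, 'g' from second => "cg"
  Position 1: 'd' from first, 'g' from second => "dg"
  Position 2: 'b' from first, 'i' from second => "bi"
  Position 3: 'b' from first, 'g' from second => "bg"
  Position 4: 'b' from first, 'h' from second => "bh"
Result: cgdgbibgbh

cgdgbibgbh


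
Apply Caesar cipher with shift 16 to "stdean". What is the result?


Caesar cipher: shift "stdean" by 16
  's' (pos 18) + 16 = pos 8 = 'i'
  't' (pos 19) + 16 = pos 9 = 'j'
  'd' (pos 3) + 16 = pos 19 = 't'
  'e' (pos 4) + 16 = pos 20 = 'u'
  'a' (pos 0) + 16 = pos 16 = 'q'
  'n' (pos 13) + 16 = pos 3 = 'd'
Result: ijtuqd

ijtuqd


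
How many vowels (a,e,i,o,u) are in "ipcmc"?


Input: ipcmc
Checking each character:
  'i' at position 0: vowel (running total: 1)
  'p' at position 1: consonant
  'c' at position 2: consonant
  'm' at position 3: consonant
  'c' at position 4: consonant
Total vowels: 1

1


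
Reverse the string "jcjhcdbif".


Input: jcjhcdbif
Reading characters right to left:
  Position 8: 'f'
  Position 7: 'i'
  Position 6: 'b'
  Position 5: 'd'
  Position 4: 'c'
  Position 3: 'h'
  Position 2: 'j'
  Position 1: 'c'
  Position 0: 'j'
Reversed: fibdchjcj

fibdchjcj


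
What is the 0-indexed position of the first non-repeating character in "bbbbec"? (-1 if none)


Input: bbbbec
Character frequencies:
  'b': 4
  'c': 1
  'e': 1
Scanning left to right for freq == 1:
  Position 0 ('b'): freq=4, skip
  Position 1 ('b'): freq=4, skip
  Position 2 ('b'): freq=4, skip
  Position 3 ('b'): freq=4, skip
  Position 4 ('e'): unique! => answer = 4

4


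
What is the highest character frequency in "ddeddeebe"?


Input: ddeddeebe
Character counts:
  'b': 1
  'd': 4
  'e': 4
Maximum frequency: 4

4


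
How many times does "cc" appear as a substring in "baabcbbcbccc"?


Searching for "cc" in "baabcbbcbccc"
Scanning each position:
  Position 0: "ba" => no
  Position 1: "aa" => no
  Position 2: "ab" => no
  Position 3: "bc" => no
  Position 4: "cb" => no
  Position 5: "bb" => no
  Position 6: "bc" => no
  Position 7: "cb" => no
  Position 8: "bc" => no
  Position 9: "cc" => MATCH
  Position 10: "cc" => MATCH
Total occurrences: 2

2


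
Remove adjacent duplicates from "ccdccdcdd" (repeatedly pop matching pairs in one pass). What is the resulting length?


Input: ccdccdcdd
Stack-based adjacent duplicate removal:
  Read 'c': push. Stack: c
  Read 'c': matches stack top 'c' => pop. Stack: (empty)
  Read 'd': push. Stack: d
  Read 'c': push. Stack: dc
  Read 'c': matches stack top 'c' => pop. Stack: d
  Read 'd': matches stack top 'd' => pop. Stack: (empty)
  Read 'c': push. Stack: c
  Read 'd': push. Stack: cd
  Read 'd': matches stack top 'd' => pop. Stack: c
Final stack: "c" (length 1)

1


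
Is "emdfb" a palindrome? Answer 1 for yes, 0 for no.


Input: emdfb
Reversed: bfdme
  Compare pos 0 ('e') with pos 4 ('b'): MISMATCH
  Compare pos 1 ('m') with pos 3 ('f'): MISMATCH
Result: not a palindrome

0


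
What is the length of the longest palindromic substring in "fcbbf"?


Input: "fcbbf"
Checking substrings for palindromes:
  [2:4] "bb" (len 2) => palindrome
Longest palindromic substring: "bb" with length 2

2


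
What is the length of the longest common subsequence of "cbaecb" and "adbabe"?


LCS of "cbaecb" and "adbabe"
DP table:
           a    d    b    a    b    e
      0    0    0    0    0    0    0
  c   0    0    0    0    0    0    0
  b   0    0    0    1    1    1    1
  a   0    1    1    1    2    2    2
  e   0    1    1    1    2    2    3
  c   0    1    1    1    2    2    3
  b   0    1    1    2    2    3    3
LCS length = dp[6][6] = 3

3


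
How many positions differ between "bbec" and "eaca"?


Comparing "bbec" and "eaca" position by position:
  Position 0: 'b' vs 'e' => DIFFER
  Position 1: 'b' vs 'a' => DIFFER
  Position 2: 'e' vs 'c' => DIFFER
  Position 3: 'c' vs 'a' => DIFFER
Positions that differ: 4

4


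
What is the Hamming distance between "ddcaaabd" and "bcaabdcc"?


Comparing "ddcaaabd" and "bcaabdcc" position by position:
  Position 0: 'd' vs 'b' => differ
  Position 1: 'd' vs 'c' => differ
  Position 2: 'c' vs 'a' => differ
  Position 3: 'a' vs 'a' => same
  Position 4: 'a' vs 'b' => differ
  Position 5: 'a' vs 'd' => differ
  Position 6: 'b' vs 'c' => differ
  Position 7: 'd' vs 'c' => differ
Total differences (Hamming distance): 7

7


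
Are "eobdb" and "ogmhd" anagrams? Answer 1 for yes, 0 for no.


Strings: "eobdb", "ogmhd"
Sorted first:  bbdeo
Sorted second: dghmo
Differ at position 0: 'b' vs 'd' => not anagrams

0


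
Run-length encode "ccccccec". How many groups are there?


Input: ccccccec
Scanning for consecutive runs:
  Group 1: 'c' x 6 (positions 0-5)
  Group 2: 'e' x 1 (positions 6-6)
  Group 3: 'c' x 1 (positions 7-7)
Total groups: 3

3


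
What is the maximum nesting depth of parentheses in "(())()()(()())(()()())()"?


Input: "(())()()(()())(()()())()"
Tracking depth:
  Position 0 '(': depth becomes 1
  Position 1 '(': depth becomes 2
  Position 2 ')': depth becomes 1
  Position 3 ')': depth becomes 0
  Position 4 '(': depth becomes 1
  Position 5 ')': depth becomes 0
  Position 6 '(': depth becomes 1
  Position 7 ')': depth becomes 0
  Position 8 '(': depth becomes 1
  Position 9 '(': depth becomes 2
  Position 10 ')': depth becomes 1
  Position 11 '(': depth becomes 2
  Position 12 ')': depth becomes 1
  Position 13 ')': depth becomes 0
  Position 14 '(': depth becomes 1
  Position 15 '(': depth becomes 2
  Position 16 ')': depth becomes 1
  Position 17 '(': depth becomes 2
  Position 18 ')': depth becomes 1
  Position 19 '(': depth becomes 2
  Position 20 ')': depth becomes 1
  Position 21 ')': depth becomes 0
  Position 22 '(': depth becomes 1
  Position 23 ')': depth becomes 0
Maximum depth reached: 2

2


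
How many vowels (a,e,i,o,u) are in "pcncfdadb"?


Input: pcncfdadb
Checking each character:
  'p' at position 0: consonant
  'c' at position 1: consonant
  'n' at position 2: consonant
  'c' at position 3: consonant
  'f' at position 4: consonant
  'd' at position 5: consonant
  'a' at position 6: vowel (running total: 1)
  'd' at position 7: consonant
  'b' at position 8: consonant
Total vowels: 1

1


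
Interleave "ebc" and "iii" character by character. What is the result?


Interleaving "ebc" and "iii":
  Position 0: 'e' from first, 'i' from second => "ei"
  Position 1: 'b' from first, 'i' from second => "bi"
  Position 2: 'c' from first, 'i' from second => "ci"
Result: eibici

eibici


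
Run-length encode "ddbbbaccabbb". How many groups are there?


Input: ddbbbaccabbb
Scanning for consecutive runs:
  Group 1: 'd' x 2 (positions 0-1)
  Group 2: 'b' x 3 (positions 2-4)
  Group 3: 'a' x 1 (positions 5-5)
  Group 4: 'c' x 2 (positions 6-7)
  Group 5: 'a' x 1 (positions 8-8)
  Group 6: 'b' x 3 (positions 9-11)
Total groups: 6

6


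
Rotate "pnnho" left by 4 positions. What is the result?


Input: "pnnho", rotate left by 4
First 4 characters: "pnnh"
Remaining characters: "o"
Concatenate remaining + first: "o" + "pnnh" = "opnnh"

opnnh


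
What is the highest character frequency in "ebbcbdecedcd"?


Input: ebbcbdecedcd
Character counts:
  'b': 3
  'c': 3
  'd': 3
  'e': 3
Maximum frequency: 3

3


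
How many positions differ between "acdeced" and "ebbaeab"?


Comparing "acdeced" and "ebbaeab" position by position:
  Position 0: 'a' vs 'e' => DIFFER
  Position 1: 'c' vs 'b' => DIFFER
  Position 2: 'd' vs 'b' => DIFFER
  Position 3: 'e' vs 'a' => DIFFER
  Position 4: 'c' vs 'e' => DIFFER
  Position 5: 'e' vs 'a' => DIFFER
  Position 6: 'd' vs 'b' => DIFFER
Positions that differ: 7

7


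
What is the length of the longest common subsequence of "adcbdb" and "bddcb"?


LCS of "adcbdb" and "bddcb"
DP table:
           b    d    d    c    b
      0    0    0    0    0    0
  a   0    0    0    0    0    0
  d   0    0    1    1    1    1
  c   0    0    1    1    2    2
  b   0    1    1    1    2    3
  d   0    1    2    2    2    3
  b   0    1    2    2    2    3
LCS length = dp[6][5] = 3

3


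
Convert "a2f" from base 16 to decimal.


Input: "a2f" in base 16
Positional expansion:
  Digit 'a' (value 10) x 16^2 = 2560
  Digit '2' (value 2) x 16^1 = 32
  Digit 'f' (value 15) x 16^0 = 15
Sum = 2607

2607


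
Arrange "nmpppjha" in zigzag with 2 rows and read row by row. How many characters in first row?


Zigzag "nmpppjha" into 2 rows:
Placing characters:
  'n' => row 0
  'm' => row 1
  'p' => row 0
  'p' => row 1
  'p' => row 0
  'j' => row 1
  'h' => row 0
  'a' => row 1
Rows:
  Row 0: "npph"
  Row 1: "mpja"
First row length: 4

4


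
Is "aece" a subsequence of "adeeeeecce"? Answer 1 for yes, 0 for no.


Check if "aece" is a subsequence of "adeeeeecce"
Greedy scan:
  Position 0 ('a'): matches sub[0] = 'a'
  Position 1 ('d'): no match needed
  Position 2 ('e'): matches sub[1] = 'e'
  Position 3 ('e'): no match needed
  Position 4 ('e'): no match needed
  Position 5 ('e'): no match needed
  Position 6 ('e'): no match needed
  Position 7 ('c'): matches sub[2] = 'c'
  Position 8 ('c'): no match needed
  Position 9 ('e'): matches sub[3] = 'e'
All 4 characters matched => is a subsequence

1


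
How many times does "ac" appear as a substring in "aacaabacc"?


Searching for "ac" in "aacaabacc"
Scanning each position:
  Position 0: "aa" => no
  Position 1: "ac" => MATCH
  Position 2: "ca" => no
  Position 3: "aa" => no
  Position 4: "ab" => no
  Position 5: "ba" => no
  Position 6: "ac" => MATCH
  Position 7: "cc" => no
Total occurrences: 2

2


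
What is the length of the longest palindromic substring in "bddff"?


Input: "bddff"
Checking substrings for palindromes:
  [1:3] "dd" (len 2) => palindrome
  [3:5] "ff" (len 2) => palindrome
Longest palindromic substring: "dd" with length 2

2


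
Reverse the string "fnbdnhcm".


Input: fnbdnhcm
Reading characters right to left:
  Position 7: 'm'
  Position 6: 'c'
  Position 5: 'h'
  Position 4: 'n'
  Position 3: 'd'
  Position 2: 'b'
  Position 1: 'n'
  Position 0: 'f'
Reversed: mchndbnf

mchndbnf


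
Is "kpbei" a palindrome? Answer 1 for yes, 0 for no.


Input: kpbei
Reversed: iebpk
  Compare pos 0 ('k') with pos 4 ('i'): MISMATCH
  Compare pos 1 ('p') with pos 3 ('e'): MISMATCH
Result: not a palindrome

0


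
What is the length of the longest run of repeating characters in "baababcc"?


Input: "baababcc"
Scanning for longest run:
  Position 1 ('a'): new char, reset run to 1
  Position 2 ('a'): continues run of 'a', length=2
  Position 3 ('b'): new char, reset run to 1
  Position 4 ('a'): new char, reset run to 1
  Position 5 ('b'): new char, reset run to 1
  Position 6 ('c'): new char, reset run to 1
  Position 7 ('c'): continues run of 'c', length=2
Longest run: 'a' with length 2

2


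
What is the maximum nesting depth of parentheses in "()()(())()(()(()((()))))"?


Input: "()()(())()(()(()((()))))"
Tracking depth:
  Position 0 '(': depth becomes 1
  Position 1 ')': depth becomes 0
  Position 2 '(': depth becomes 1
  Position 3 ')': depth becomes 0
  Position 4 '(': depth becomes 1
  Position 5 '(': depth becomes 2
  Position 6 ')': depth becomes 1
  Position 7 ')': depth becomes 0
  Position 8 '(': depth becomes 1
  Position 9 ')': depth becomes 0
  Position 10 '(': depth becomes 1
  Position 11 '(': depth becomes 2
  Position 12 ')': depth becomes 1
  Position 13 '(': depth becomes 2
  Position 14 '(': depth becomes 3
  Position 15 ')': depth becomes 2
  Position 16 '(': depth becomes 3
  Position 17 '(': depth becomes 4
  Position 18 '(': depth becomes 5
  Position 19 ')': depth becomes 4
  Position 20 ')': depth becomes 3
  Position 21 ')': depth becomes 2
  Position 22 ')': depth becomes 1
  Position 23 ')': depth becomes 0
Maximum depth reached: 5

5


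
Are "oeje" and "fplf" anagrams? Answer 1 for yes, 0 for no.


Strings: "oeje", "fplf"
Sorted first:  eejo
Sorted second: fflp
Differ at position 0: 'e' vs 'f' => not anagrams

0


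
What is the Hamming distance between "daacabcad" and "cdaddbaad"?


Comparing "daacabcad" and "cdaddbaad" position by position:
  Position 0: 'd' vs 'c' => differ
  Position 1: 'a' vs 'd' => differ
  Position 2: 'a' vs 'a' => same
  Position 3: 'c' vs 'd' => differ
  Position 4: 'a' vs 'd' => differ
  Position 5: 'b' vs 'b' => same
  Position 6: 'c' vs 'a' => differ
  Position 7: 'a' vs 'a' => same
  Position 8: 'd' vs 'd' => same
Total differences (Hamming distance): 5

5


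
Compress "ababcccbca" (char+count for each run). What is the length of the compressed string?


Input: ababcccbca
Runs:
  'a' x 1 => "a1"
  'b' x 1 => "b1"
  'a' x 1 => "a1"
  'b' x 1 => "b1"
  'c' x 3 => "c3"
  'b' x 1 => "b1"
  'c' x 1 => "c1"
  'a' x 1 => "a1"
Compressed: "a1b1a1b1c3b1c1a1"
Compressed length: 16

16


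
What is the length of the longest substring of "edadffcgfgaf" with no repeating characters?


Input: "edadffcgfgaf"
Sliding window (track last position of each char):
  Position 0 ('e'): window [0,0] length 1 -- new best
  Position 1 ('d'): window [0,1] length 2 -- new best
  Position 2 ('a'): window [0,2] length 3 -- new best
  Position 3 ('d'): repeat (last at 1), move window start to 2
  Position 3 ('d'): window [2,3] length 2
  Position 4 ('f'): window [2,4] length 3
  Position 5 ('f'): repeat (last at 4), move window start to 5
  Position 5 ('f'): window [5,5] length 1
  Position 6 ('c'): window [5,6] length 2
  Position 7 ('g'): window [5,7] length 3
  Position 8 ('f'): repeat (last at 5), move window start to 6
  Position 8 ('f'): window [6,8] length 3
  Position 9 ('g'): repeat (last at 7), move window start to 8
  Position 9 ('g'): window [8,9] length 2
  Position 10 ('a'): window [8,10] length 3
  Position 11 ('f'): repeat (last at 8), move window start to 9
  Position 11 ('f'): window [9,11] length 3
Longest substring with no repeats: "eda" with length 3

3


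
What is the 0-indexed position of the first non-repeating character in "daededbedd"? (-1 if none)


Input: daededbedd
Character frequencies:
  'a': 1
  'b': 1
  'd': 5
  'e': 3
Scanning left to right for freq == 1:
  Position 0 ('d'): freq=5, skip
  Position 1 ('a'): unique! => answer = 1

1


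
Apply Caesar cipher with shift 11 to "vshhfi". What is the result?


Caesar cipher: shift "vshhfi" by 11
  'v' (pos 21) + 11 = pos 6 = 'g'
  's' (pos 18) + 11 = pos 3 = 'd'
  'h' (pos 7) + 11 = pos 18 = 's'
  'h' (pos 7) + 11 = pos 18 = 's'
  'f' (pos 5) + 11 = pos 16 = 'q'
  'i' (pos 8) + 11 = pos 19 = 't'
Result: gdssqt

gdssqt


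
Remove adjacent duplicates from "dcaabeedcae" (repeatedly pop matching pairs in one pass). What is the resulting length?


Input: dcaabeedcae
Stack-based adjacent duplicate removal:
  Read 'd': push. Stack: d
  Read 'c': push. Stack: dc
  Read 'a': push. Stack: dca
  Read 'a': matches stack top 'a' => pop. Stack: dc
  Read 'b': push. Stack: dcb
  Read 'e': push. Stack: dcbe
  Read 'e': matches stack top 'e' => pop. Stack: dcb
  Read 'd': push. Stack: dcbd
  Read 'c': push. Stack: dcbdc
  Read 'a': push. Stack: dcbdca
  Read 'e': push. Stack: dcbdcae
Final stack: "dcbdcae" (length 7)

7


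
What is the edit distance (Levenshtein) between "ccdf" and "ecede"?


Computing edit distance: "ccdf" -> "ecede"
DP table:
           e    c    e    d    e
      0    1    2    3    4    5
  c   1    1    1    2    3    4
  c   2    2    1    2    3    4
  d   3    3    2    2    2    3
  f   4    4    3    3    3    3
Edit distance = dp[4][5] = 3

3


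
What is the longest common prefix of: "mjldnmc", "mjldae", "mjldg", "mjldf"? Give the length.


Words: mjldnmc, mjldae, mjldg, mjldf
  Position 0: all 'm' => match
  Position 1: all 'j' => match
  Position 2: all 'l' => match
  Position 3: all 'd' => match
  Position 4: ('n', 'a', 'g', 'f') => mismatch, stop
LCP = "mjld" (length 4)

4


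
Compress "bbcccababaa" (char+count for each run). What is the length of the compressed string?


Input: bbcccababaa
Runs:
  'b' x 2 => "b2"
  'c' x 3 => "c3"
  'a' x 1 => "a1"
  'b' x 1 => "b1"
  'a' x 1 => "a1"
  'b' x 1 => "b1"
  'a' x 2 => "a2"
Compressed: "b2c3a1b1a1b1a2"
Compressed length: 14

14


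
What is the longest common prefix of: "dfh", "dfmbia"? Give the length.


Words: dfh, dfmbia
  Position 0: all 'd' => match
  Position 1: all 'f' => match
  Position 2: ('h', 'm') => mismatch, stop
LCP = "df" (length 2)

2


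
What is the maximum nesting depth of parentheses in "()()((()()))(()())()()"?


Input: "()()((()()))(()())()()"
Tracking depth:
  Position 0 '(': depth becomes 1
  Position 1 ')': depth becomes 0
  Position 2 '(': depth becomes 1
  Position 3 ')': depth becomes 0
  Position 4 '(': depth becomes 1
  Position 5 '(': depth becomes 2
  Position 6 '(': depth becomes 3
  Position 7 ')': depth becomes 2
  Position 8 '(': depth becomes 3
  Position 9 ')': depth becomes 2
  Position 10 ')': depth becomes 1
  Position 11 ')': depth becomes 0
  Position 12 '(': depth becomes 1
  Position 13 '(': depth becomes 2
  Position 14 ')': depth becomes 1
  Position 15 '(': depth becomes 2
  Position 16 ')': depth becomes 1
  Position 17 ')': depth becomes 0
  Position 18 '(': depth becomes 1
  Position 19 ')': depth becomes 0
  Position 20 '(': depth becomes 1
  Position 21 ')': depth becomes 0
Maximum depth reached: 3

3


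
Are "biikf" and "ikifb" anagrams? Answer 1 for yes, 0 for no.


Strings: "biikf", "ikifb"
Sorted first:  bfiik
Sorted second: bfiik
Sorted forms match => anagrams

1


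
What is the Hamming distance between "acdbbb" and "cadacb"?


Comparing "acdbbb" and "cadacb" position by position:
  Position 0: 'a' vs 'c' => differ
  Position 1: 'c' vs 'a' => differ
  Position 2: 'd' vs 'd' => same
  Position 3: 'b' vs 'a' => differ
  Position 4: 'b' vs 'c' => differ
  Position 5: 'b' vs 'b' => same
Total differences (Hamming distance): 4

4


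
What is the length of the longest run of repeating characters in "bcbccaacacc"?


Input: "bcbccaacacc"
Scanning for longest run:
  Position 1 ('c'): new char, reset run to 1
  Position 2 ('b'): new char, reset run to 1
  Position 3 ('c'): new char, reset run to 1
  Position 4 ('c'): continues run of 'c', length=2
  Position 5 ('a'): new char, reset run to 1
  Position 6 ('a'): continues run of 'a', length=2
  Position 7 ('c'): new char, reset run to 1
  Position 8 ('a'): new char, reset run to 1
  Position 9 ('c'): new char, reset run to 1
  Position 10 ('c'): continues run of 'c', length=2
Longest run: 'c' with length 2

2


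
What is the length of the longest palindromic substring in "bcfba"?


Input: "bcfba"
Checking substrings for palindromes:
  No multi-char palindromic substrings found
Longest palindromic substring: "b" with length 1

1


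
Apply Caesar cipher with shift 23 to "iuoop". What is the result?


Caesar cipher: shift "iuoop" by 23
  'i' (pos 8) + 23 = pos 5 = 'f'
  'u' (pos 20) + 23 = pos 17 = 'r'
  'o' (pos 14) + 23 = pos 11 = 'l'
  'o' (pos 14) + 23 = pos 11 = 'l'
  'p' (pos 15) + 23 = pos 12 = 'm'
Result: frllm

frllm


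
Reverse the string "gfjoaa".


Input: gfjoaa
Reading characters right to left:
  Position 5: 'a'
  Position 4: 'a'
  Position 3: 'o'
  Position 2: 'j'
  Position 1: 'f'
  Position 0: 'g'
Reversed: aaojfg

aaojfg


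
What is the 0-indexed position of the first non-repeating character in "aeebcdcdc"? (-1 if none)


Input: aeebcdcdc
Character frequencies:
  'a': 1
  'b': 1
  'c': 3
  'd': 2
  'e': 2
Scanning left to right for freq == 1:
  Position 0 ('a'): unique! => answer = 0

0


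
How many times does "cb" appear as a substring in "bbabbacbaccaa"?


Searching for "cb" in "bbabbacbaccaa"
Scanning each position:
  Position 0: "bb" => no
  Position 1: "ba" => no
  Position 2: "ab" => no
  Position 3: "bb" => no
  Position 4: "ba" => no
  Position 5: "ac" => no
  Position 6: "cb" => MATCH
  Position 7: "ba" => no
  Position 8: "ac" => no
  Position 9: "cc" => no
  Position 10: "ca" => no
  Position 11: "aa" => no
Total occurrences: 1

1


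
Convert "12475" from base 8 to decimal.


Input: "12475" in base 8
Positional expansion:
  Digit '1' (value 1) x 8^4 = 4096
  Digit '2' (value 2) x 8^3 = 1024
  Digit '4' (value 4) x 8^2 = 256
  Digit '7' (value 7) x 8^1 = 56
  Digit '5' (value 5) x 8^0 = 5
Sum = 5437

5437


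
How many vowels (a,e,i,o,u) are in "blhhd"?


Input: blhhd
Checking each character:
  'b' at position 0: consonant
  'l' at position 1: consonant
  'h' at position 2: consonant
  'h' at position 3: consonant
  'd' at position 4: consonant
Total vowels: 0

0


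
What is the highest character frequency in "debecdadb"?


Input: debecdadb
Character counts:
  'a': 1
  'b': 2
  'c': 1
  'd': 3
  'e': 2
Maximum frequency: 3

3


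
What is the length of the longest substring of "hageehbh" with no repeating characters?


Input: "hageehbh"
Sliding window (track last position of each char):
  Position 0 ('h'): window [0,0] length 1 -- new best
  Position 1 ('a'): window [0,1] length 2 -- new best
  Position 2 ('g'): window [0,2] length 3 -- new best
  Position 3 ('e'): window [0,3] length 4 -- new best
  Position 4 ('e'): repeat (last at 3), move window start to 4
  Position 4 ('e'): window [4,4] length 1
  Position 5 ('h'): window [4,5] length 2
  Position 6 ('b'): window [4,6] length 3
  Position 7 ('h'): repeat (last at 5), move window start to 6
  Position 7 ('h'): window [6,7] length 2
Longest substring with no repeats: "hage" with length 4

4


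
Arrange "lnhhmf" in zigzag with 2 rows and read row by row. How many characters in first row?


Zigzag "lnhhmf" into 2 rows:
Placing characters:
  'l' => row 0
  'n' => row 1
  'h' => row 0
  'h' => row 1
  'm' => row 0
  'f' => row 1
Rows:
  Row 0: "lhm"
  Row 1: "nhf"
First row length: 3

3


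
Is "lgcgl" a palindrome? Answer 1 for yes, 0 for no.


Input: lgcgl
Reversed: lgcgl
  Compare pos 0 ('l') with pos 4 ('l'): match
  Compare pos 1 ('g') with pos 3 ('g'): match
Result: palindrome

1


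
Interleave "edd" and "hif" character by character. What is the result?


Interleaving "edd" and "hif":
  Position 0: 'e' from first, 'h' from second => "eh"
  Position 1: 'd' from first, 'i' from second => "di"
  Position 2: 'd' from first, 'f' from second => "df"
Result: ehdidf

ehdidf


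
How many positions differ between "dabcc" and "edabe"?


Comparing "dabcc" and "edabe" position by position:
  Position 0: 'd' vs 'e' => DIFFER
  Position 1: 'a' vs 'd' => DIFFER
  Position 2: 'b' vs 'a' => DIFFER
  Position 3: 'c' vs 'b' => DIFFER
  Position 4: 'c' vs 'e' => DIFFER
Positions that differ: 5

5


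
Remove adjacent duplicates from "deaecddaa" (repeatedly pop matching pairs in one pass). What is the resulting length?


Input: deaecddaa
Stack-based adjacent duplicate removal:
  Read 'd': push. Stack: d
  Read 'e': push. Stack: de
  Read 'a': push. Stack: dea
  Read 'e': push. Stack: deae
  Read 'c': push. Stack: deaec
  Read 'd': push. Stack: deaecd
  Read 'd': matches stack top 'd' => pop. Stack: deaec
  Read 'a': push. Stack: deaeca
  Read 'a': matches stack top 'a' => pop. Stack: deaec
Final stack: "deaec" (length 5)

5


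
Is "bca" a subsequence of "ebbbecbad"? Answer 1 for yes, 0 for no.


Check if "bca" is a subsequence of "ebbbecbad"
Greedy scan:
  Position 0 ('e'): no match needed
  Position 1 ('b'): matches sub[0] = 'b'
  Position 2 ('b'): no match needed
  Position 3 ('b'): no match needed
  Position 4 ('e'): no match needed
  Position 5 ('c'): matches sub[1] = 'c'
  Position 6 ('b'): no match needed
  Position 7 ('a'): matches sub[2] = 'a'
  Position 8 ('d'): no match needed
All 3 characters matched => is a subsequence

1


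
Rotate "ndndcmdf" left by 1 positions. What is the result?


Input: "ndndcmdf", rotate left by 1
First 1 characters: "n"
Remaining characters: "dndcmdf"
Concatenate remaining + first: "dndcmdf" + "n" = "dndcmdfn"

dndcmdfn


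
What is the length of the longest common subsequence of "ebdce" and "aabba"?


LCS of "ebdce" and "aabba"
DP table:
           a    a    b    b    a
      0    0    0    0    0    0
  e   0    0    0    0    0    0
  b   0    0    0    1    1    1
  d   0    0    0    1    1    1
  c   0    0    0    1    1    1
  e   0    0    0    1    1    1
LCS length = dp[5][5] = 1

1


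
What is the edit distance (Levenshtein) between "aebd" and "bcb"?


Computing edit distance: "aebd" -> "bcb"
DP table:
           b    c    b
      0    1    2    3
  a   1    1    2    3
  e   2    2    2    3
  b   3    2    3    2
  d   4    3    3    3
Edit distance = dp[4][3] = 3

3


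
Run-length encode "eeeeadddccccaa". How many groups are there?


Input: eeeeadddccccaa
Scanning for consecutive runs:
  Group 1: 'e' x 4 (positions 0-3)
  Group 2: 'a' x 1 (positions 4-4)
  Group 3: 'd' x 3 (positions 5-7)
  Group 4: 'c' x 4 (positions 8-11)
  Group 5: 'a' x 2 (positions 12-13)
Total groups: 5

5


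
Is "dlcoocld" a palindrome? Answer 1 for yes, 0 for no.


Input: dlcoocld
Reversed: dlcoocld
  Compare pos 0 ('d') with pos 7 ('d'): match
  Compare pos 1 ('l') with pos 6 ('l'): match
  Compare pos 2 ('c') with pos 5 ('c'): match
  Compare pos 3 ('o') with pos 4 ('o'): match
Result: palindrome

1


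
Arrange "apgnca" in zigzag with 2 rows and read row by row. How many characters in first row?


Zigzag "apgnca" into 2 rows:
Placing characters:
  'a' => row 0
  'p' => row 1
  'g' => row 0
  'n' => row 1
  'c' => row 0
  'a' => row 1
Rows:
  Row 0: "agc"
  Row 1: "pna"
First row length: 3

3


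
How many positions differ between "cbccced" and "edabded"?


Comparing "cbccced" and "edabded" position by position:
  Position 0: 'c' vs 'e' => DIFFER
  Position 1: 'b' vs 'd' => DIFFER
  Position 2: 'c' vs 'a' => DIFFER
  Position 3: 'c' vs 'b' => DIFFER
  Position 4: 'c' vs 'd' => DIFFER
  Position 5: 'e' vs 'e' => same
  Position 6: 'd' vs 'd' => same
Positions that differ: 5

5


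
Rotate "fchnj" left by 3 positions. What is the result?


Input: "fchnj", rotate left by 3
First 3 characters: "fch"
Remaining characters: "nj"
Concatenate remaining + first: "nj" + "fch" = "njfch"

njfch


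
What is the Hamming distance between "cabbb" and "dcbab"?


Comparing "cabbb" and "dcbab" position by position:
  Position 0: 'c' vs 'd' => differ
  Position 1: 'a' vs 'c' => differ
  Position 2: 'b' vs 'b' => same
  Position 3: 'b' vs 'a' => differ
  Position 4: 'b' vs 'b' => same
Total differences (Hamming distance): 3

3


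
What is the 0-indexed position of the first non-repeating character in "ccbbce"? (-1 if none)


Input: ccbbce
Character frequencies:
  'b': 2
  'c': 3
  'e': 1
Scanning left to right for freq == 1:
  Position 0 ('c'): freq=3, skip
  Position 1 ('c'): freq=3, skip
  Position 2 ('b'): freq=2, skip
  Position 3 ('b'): freq=2, skip
  Position 4 ('c'): freq=3, skip
  Position 5 ('e'): unique! => answer = 5

5


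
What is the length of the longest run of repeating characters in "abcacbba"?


Input: "abcacbba"
Scanning for longest run:
  Position 1 ('b'): new char, reset run to 1
  Position 2 ('c'): new char, reset run to 1
  Position 3 ('a'): new char, reset run to 1
  Position 4 ('c'): new char, reset run to 1
  Position 5 ('b'): new char, reset run to 1
  Position 6 ('b'): continues run of 'b', length=2
  Position 7 ('a'): new char, reset run to 1
Longest run: 'b' with length 2

2


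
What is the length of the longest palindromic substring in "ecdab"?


Input: "ecdab"
Checking substrings for palindromes:
  No multi-char palindromic substrings found
Longest palindromic substring: "e" with length 1

1


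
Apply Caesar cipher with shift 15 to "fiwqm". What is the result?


Caesar cipher: shift "fiwqm" by 15
  'f' (pos 5) + 15 = pos 20 = 'u'
  'i' (pos 8) + 15 = pos 23 = 'x'
  'w' (pos 22) + 15 = pos 11 = 'l'
  'q' (pos 16) + 15 = pos 5 = 'f'
  'm' (pos 12) + 15 = pos 1 = 'b'
Result: uxlfb

uxlfb


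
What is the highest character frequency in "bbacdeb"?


Input: bbacdeb
Character counts:
  'a': 1
  'b': 3
  'c': 1
  'd': 1
  'e': 1
Maximum frequency: 3

3


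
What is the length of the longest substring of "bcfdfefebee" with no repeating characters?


Input: "bcfdfefebee"
Sliding window (track last position of each char):
  Position 0 ('b'): window [0,0] length 1 -- new best
  Position 1 ('c'): window [0,1] length 2 -- new best
  Position 2 ('f'): window [0,2] length 3 -- new best
  Position 3 ('d'): window [0,3] length 4 -- new best
  Position 4 ('f'): repeat (last at 2), move window start to 3
  Position 4 ('f'): window [3,4] length 2
  Position 5 ('e'): window [3,5] length 3
  Position 6 ('f'): repeat (last at 4), move window start to 5
  Position 6 ('f'): window [5,6] length 2
  Position 7 ('e'): repeat (last at 5), move window start to 6
  Position 7 ('e'): window [6,7] length 2
  Position 8 ('b'): window [6,8] length 3
  Position 9 ('e'): repeat (last at 7), move window start to 8
  Position 9 ('e'): window [8,9] length 2
  Position 10 ('e'): repeat (last at 9), move window start to 10
  Position 10 ('e'): window [10,10] length 1
Longest substring with no repeats: "bcfd" with length 4

4


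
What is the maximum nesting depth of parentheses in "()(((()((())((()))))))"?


Input: "()(((()((())((()))))))"
Tracking depth:
  Position 0 '(': depth becomes 1
  Position 1 ')': depth becomes 0
  Position 2 '(': depth becomes 1
  Position 3 '(': depth becomes 2
  Position 4 '(': depth becomes 3
  Position 5 '(': depth becomes 4
  Position 6 ')': depth becomes 3
  Position 7 '(': depth becomes 4
  Position 8 '(': depth becomes 5
  Position 9 '(': depth becomes 6
  Position 10 ')': depth becomes 5
  Position 11 ')': depth becomes 4
  Position 12 '(': depth becomes 5
  Position 13 '(': depth becomes 6
  Position 14 '(': depth becomes 7
  Position 15 ')': depth becomes 6
  Position 16 ')': depth becomes 5
  Position 17 ')': depth becomes 4
  Position 18 ')': depth becomes 3
  Position 19 ')': depth becomes 2
  Position 20 ')': depth becomes 1
  Position 21 ')': depth becomes 0
Maximum depth reached: 7

7


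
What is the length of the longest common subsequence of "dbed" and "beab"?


LCS of "dbed" and "beab"
DP table:
           b    e    a    b
      0    0    0    0    0
  d   0    0    0    0    0
  b   0    1    1    1    1
  e   0    1    2    2    2
  d   0    1    2    2    2
LCS length = dp[4][4] = 2

2


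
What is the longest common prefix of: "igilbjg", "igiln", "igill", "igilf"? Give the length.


Words: igilbjg, igiln, igill, igilf
  Position 0: all 'i' => match
  Position 1: all 'g' => match
  Position 2: all 'i' => match
  Position 3: all 'l' => match
  Position 4: ('b', 'n', 'l', 'f') => mismatch, stop
LCP = "igil" (length 4)

4


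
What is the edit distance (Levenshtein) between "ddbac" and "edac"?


Computing edit distance: "ddbac" -> "edac"
DP table:
           e    d    a    c
      0    1    2    3    4
  d   1    1    1    2    3
  d   2    2    1    2    3
  b   3    3    2    2    3
  a   4    4    3    2    3
  c   5    5    4    3    2
Edit distance = dp[5][4] = 2

2


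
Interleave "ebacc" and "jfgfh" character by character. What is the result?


Interleaving "ebacc" and "jfgfh":
  Position 0: 'e' from first, 'j' from second => "ej"
  Position 1: 'b' from first, 'f' from second => "bf"
  Position 2: 'a' from first, 'g' from second => "ag"
  Position 3: 'c' from first, 'f' from second => "cf"
  Position 4: 'c' from first, 'h' from second => "ch"
Result: ejbfagcfch

ejbfagcfch


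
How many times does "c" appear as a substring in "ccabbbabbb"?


Searching for "c" in "ccabbbabbb"
Scanning each position:
  Position 0: "c" => MATCH
  Position 1: "c" => MATCH
  Position 2: "a" => no
  Position 3: "b" => no
  Position 4: "b" => no
  Position 5: "b" => no
  Position 6: "a" => no
  Position 7: "b" => no
  Position 8: "b" => no
  Position 9: "b" => no
Total occurrences: 2

2
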